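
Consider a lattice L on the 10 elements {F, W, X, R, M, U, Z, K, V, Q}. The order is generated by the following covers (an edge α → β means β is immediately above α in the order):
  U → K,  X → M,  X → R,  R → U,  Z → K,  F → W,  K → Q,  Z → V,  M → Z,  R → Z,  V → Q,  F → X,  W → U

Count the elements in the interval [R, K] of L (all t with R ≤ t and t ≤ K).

4

The interval [R, K] = {K, R, U, Z}, which has 4 elements.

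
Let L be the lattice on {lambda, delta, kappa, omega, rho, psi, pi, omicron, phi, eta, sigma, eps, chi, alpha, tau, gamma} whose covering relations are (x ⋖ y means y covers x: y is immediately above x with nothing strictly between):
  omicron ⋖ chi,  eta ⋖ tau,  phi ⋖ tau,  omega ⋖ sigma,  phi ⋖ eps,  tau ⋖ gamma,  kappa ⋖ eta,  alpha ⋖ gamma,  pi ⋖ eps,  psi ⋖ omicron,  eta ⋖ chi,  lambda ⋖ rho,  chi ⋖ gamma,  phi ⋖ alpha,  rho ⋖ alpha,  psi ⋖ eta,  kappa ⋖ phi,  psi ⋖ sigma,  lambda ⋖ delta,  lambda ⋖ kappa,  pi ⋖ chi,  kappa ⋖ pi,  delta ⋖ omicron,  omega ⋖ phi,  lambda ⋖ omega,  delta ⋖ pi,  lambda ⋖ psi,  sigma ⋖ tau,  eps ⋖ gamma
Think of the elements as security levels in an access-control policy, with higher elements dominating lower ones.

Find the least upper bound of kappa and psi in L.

eta

Common upper bounds of {kappa, psi}: chi, eta, gamma, tau.
The least among these is eta.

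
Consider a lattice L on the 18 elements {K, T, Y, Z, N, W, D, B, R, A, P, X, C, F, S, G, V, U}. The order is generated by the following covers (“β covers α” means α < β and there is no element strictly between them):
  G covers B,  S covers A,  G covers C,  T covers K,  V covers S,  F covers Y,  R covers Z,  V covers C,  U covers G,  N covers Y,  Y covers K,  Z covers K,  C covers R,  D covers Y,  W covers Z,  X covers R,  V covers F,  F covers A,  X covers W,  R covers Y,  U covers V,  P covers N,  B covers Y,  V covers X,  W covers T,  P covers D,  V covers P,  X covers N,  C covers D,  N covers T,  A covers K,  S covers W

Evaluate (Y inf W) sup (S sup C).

V

Y ∧ W = K
S ∨ C = V
K ∨ V = V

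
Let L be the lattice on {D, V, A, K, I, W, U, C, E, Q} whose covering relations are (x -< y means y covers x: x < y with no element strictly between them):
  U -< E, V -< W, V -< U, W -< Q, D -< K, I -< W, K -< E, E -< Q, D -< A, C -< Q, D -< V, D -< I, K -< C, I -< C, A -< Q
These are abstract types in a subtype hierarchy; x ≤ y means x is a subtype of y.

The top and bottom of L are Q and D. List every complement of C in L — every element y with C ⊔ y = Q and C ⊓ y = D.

A, U, V

Need y with C ∨ y = Q and C ∧ y = D.
Checking each element gives: A, U, V.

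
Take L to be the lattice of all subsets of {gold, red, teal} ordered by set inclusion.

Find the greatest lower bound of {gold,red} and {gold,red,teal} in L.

{gold,red}

Under ⊆, meet is intersection: {gold,red} ∩ {gold,red,teal} = {gold,red}.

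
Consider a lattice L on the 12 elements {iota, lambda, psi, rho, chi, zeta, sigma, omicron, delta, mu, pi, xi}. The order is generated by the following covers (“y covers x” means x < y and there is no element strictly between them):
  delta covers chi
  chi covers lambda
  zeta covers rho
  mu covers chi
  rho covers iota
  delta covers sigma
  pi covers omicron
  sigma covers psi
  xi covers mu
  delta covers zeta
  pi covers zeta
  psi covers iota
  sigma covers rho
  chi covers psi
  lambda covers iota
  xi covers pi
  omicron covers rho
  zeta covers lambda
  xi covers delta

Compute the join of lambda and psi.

Common upper bounds of {lambda, psi}: chi, delta, mu, xi.
The least among these is chi.

chi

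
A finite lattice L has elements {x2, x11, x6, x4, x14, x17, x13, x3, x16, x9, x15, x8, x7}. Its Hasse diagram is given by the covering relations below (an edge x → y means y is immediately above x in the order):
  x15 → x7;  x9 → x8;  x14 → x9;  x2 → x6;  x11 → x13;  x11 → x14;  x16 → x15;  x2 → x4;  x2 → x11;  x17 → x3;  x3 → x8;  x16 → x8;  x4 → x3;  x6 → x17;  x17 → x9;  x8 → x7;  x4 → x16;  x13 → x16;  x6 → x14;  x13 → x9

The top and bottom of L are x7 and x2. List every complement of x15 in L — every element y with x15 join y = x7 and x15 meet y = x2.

Need y with x15 ∨ y = x7 and x15 ∧ y = x2.
Checking each element gives: x17, x6.

x17, x6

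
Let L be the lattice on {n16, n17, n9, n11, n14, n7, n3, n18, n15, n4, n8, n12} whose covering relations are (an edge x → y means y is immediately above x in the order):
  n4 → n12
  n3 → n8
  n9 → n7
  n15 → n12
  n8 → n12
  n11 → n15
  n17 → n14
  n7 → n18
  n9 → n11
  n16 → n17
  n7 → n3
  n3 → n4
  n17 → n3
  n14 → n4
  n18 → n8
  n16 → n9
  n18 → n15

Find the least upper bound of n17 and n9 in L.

Common upper bounds of {n17, n9}: n12, n3, n4, n8.
The least among these is n3.

n3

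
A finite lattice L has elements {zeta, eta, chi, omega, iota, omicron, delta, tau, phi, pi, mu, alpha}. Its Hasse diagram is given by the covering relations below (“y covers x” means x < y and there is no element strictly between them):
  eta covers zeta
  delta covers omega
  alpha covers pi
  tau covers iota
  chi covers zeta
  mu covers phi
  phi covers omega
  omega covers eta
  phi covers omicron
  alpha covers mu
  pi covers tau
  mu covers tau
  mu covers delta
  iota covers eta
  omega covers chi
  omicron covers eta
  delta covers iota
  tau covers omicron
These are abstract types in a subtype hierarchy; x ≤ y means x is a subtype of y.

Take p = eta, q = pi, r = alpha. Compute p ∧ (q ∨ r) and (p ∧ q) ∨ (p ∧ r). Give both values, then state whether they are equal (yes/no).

q ∨ r = alpha, so p ∧ (q ∨ r) = eta ∧ alpha = eta.
p ∧ q = eta and p ∧ r = eta, so (p ∧ q) ∨ (p ∧ r) = eta ∨ eta = eta.
Equal: yes.

eta; eta; yes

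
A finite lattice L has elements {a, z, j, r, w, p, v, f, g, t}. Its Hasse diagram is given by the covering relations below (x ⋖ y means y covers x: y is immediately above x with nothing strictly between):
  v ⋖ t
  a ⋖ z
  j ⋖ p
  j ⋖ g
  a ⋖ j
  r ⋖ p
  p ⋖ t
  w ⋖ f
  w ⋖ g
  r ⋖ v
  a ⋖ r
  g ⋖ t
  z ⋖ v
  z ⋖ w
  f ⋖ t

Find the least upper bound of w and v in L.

Common upper bounds of {w, v}: t.
The least among these is t.

t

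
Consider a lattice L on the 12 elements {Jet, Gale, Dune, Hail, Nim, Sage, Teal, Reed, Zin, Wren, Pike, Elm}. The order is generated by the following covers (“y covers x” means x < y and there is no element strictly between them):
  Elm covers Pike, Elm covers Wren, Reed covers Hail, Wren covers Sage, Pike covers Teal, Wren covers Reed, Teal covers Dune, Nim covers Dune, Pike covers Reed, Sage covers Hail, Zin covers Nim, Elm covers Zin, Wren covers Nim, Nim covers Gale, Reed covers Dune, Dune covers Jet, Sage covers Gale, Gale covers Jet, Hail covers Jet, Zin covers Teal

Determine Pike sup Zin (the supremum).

Elm

Common upper bounds of {Pike, Zin}: Elm.
The least among these is Elm.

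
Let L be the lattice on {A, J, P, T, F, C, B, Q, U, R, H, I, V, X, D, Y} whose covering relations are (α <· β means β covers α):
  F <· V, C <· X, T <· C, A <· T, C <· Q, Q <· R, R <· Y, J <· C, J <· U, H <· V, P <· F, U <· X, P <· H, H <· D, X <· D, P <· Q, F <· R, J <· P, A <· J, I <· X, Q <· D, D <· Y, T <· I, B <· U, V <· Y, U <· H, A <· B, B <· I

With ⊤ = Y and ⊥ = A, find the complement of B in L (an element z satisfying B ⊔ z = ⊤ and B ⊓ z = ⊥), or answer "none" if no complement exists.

R

Need z with B ∨ z = Y and B ∧ z = A.
Checking each element gives: R.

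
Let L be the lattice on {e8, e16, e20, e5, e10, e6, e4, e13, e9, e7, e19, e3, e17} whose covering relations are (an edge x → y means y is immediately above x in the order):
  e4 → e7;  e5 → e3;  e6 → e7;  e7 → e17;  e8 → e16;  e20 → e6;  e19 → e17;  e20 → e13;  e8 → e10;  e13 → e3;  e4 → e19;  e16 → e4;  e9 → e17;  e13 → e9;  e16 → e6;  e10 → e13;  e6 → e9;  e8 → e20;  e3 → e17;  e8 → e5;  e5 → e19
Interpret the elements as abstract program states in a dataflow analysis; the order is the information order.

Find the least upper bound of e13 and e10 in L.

e13

Common upper bounds of {e13, e10}: e13, e17, e3, e9.
The least among these is e13.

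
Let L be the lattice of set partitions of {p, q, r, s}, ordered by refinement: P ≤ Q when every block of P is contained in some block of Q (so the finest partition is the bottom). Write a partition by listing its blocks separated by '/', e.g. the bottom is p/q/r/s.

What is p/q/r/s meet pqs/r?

Common lower bounds of {p/q/r/s, pqs/r}: p/q/r/s.
The greatest among these is p/q/r/s.

p/q/r/s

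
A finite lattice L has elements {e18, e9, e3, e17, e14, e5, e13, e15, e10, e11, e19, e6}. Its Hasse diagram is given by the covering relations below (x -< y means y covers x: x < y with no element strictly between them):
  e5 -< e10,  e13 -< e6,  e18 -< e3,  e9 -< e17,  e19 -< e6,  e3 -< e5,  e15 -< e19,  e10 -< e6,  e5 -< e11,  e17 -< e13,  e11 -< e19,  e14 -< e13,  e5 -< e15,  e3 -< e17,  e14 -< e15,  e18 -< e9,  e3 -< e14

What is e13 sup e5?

Common upper bounds of {e13, e5}: e6.
The least among these is e6.

e6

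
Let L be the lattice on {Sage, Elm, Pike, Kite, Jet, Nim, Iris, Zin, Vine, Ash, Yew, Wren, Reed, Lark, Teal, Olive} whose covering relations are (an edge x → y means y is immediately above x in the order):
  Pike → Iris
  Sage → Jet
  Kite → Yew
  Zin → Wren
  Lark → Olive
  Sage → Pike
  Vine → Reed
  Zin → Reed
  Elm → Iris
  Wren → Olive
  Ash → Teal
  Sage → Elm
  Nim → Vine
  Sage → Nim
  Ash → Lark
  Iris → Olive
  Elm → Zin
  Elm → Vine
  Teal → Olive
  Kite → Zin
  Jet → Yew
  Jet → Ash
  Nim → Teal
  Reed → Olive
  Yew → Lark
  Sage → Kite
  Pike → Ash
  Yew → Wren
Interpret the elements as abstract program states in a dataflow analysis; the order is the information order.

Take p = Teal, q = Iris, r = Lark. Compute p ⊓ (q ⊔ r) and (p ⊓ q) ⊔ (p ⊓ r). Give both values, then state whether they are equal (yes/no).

q ⊔ r = Olive, so p ⊓ (q ⊔ r) = Teal ⊓ Olive = Teal.
p ⊓ q = Pike and p ⊓ r = Ash, so (p ⊓ q) ⊔ (p ⊓ r) = Pike ⊔ Ash = Ash.
Equal: no.

Teal; Ash; no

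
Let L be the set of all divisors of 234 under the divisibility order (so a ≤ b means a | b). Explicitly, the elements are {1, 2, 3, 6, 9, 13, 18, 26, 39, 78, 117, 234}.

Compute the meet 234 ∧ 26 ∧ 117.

13

In the divisibility order, the meet is the greatest common divisor: gcd(234, 26, 117) = 13.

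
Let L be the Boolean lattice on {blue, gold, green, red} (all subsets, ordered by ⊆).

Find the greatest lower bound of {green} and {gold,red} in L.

∅

Common lower bounds of {{green}, {gold,red}}: ∅.
The greatest among these is ∅.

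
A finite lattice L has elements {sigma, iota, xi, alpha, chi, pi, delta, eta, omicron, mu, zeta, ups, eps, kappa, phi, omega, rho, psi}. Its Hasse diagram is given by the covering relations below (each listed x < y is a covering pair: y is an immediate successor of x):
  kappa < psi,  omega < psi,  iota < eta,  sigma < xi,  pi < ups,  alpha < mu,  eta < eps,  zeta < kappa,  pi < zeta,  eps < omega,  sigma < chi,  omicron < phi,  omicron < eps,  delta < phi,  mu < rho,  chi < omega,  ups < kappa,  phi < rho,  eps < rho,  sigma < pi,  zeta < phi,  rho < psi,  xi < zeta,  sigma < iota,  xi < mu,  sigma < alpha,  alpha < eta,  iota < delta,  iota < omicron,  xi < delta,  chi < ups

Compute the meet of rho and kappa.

zeta

Common lower bounds of {rho, kappa}: pi, sigma, xi, zeta.
The greatest among these is zeta.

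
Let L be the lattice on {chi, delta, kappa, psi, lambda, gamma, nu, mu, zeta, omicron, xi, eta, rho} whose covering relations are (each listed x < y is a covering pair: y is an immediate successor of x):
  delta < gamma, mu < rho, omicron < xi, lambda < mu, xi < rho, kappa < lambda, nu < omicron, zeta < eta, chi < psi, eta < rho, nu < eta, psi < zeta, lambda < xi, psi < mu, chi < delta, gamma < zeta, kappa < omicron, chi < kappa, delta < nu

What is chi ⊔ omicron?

omicron

Common upper bounds of {chi, omicron}: omicron, rho, xi.
The least among these is omicron.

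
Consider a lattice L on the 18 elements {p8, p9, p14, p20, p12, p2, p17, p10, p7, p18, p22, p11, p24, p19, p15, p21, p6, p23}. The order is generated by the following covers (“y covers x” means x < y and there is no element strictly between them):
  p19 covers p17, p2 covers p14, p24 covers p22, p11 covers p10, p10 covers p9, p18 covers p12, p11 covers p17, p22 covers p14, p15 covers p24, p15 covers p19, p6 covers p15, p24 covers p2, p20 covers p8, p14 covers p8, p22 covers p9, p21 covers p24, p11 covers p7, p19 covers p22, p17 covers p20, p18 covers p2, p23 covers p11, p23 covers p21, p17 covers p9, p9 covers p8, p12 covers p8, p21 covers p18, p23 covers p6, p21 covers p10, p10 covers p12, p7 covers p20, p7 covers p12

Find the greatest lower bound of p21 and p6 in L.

Common lower bounds of {p21, p6}: p14, p2, p22, p24, p8, p9.
The greatest among these is p24.

p24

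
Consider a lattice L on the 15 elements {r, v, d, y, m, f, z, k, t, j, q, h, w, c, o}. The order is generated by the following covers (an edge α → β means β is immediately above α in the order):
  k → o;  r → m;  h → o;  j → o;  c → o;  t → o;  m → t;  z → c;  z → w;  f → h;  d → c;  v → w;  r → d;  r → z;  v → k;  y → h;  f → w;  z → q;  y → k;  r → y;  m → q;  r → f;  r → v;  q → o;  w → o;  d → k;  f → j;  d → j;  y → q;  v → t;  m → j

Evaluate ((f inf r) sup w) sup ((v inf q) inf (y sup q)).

w

f ∧ r = r
r ∨ w = w
v ∧ q = r
y ∨ q = q
r ∧ q = r
w ∨ r = w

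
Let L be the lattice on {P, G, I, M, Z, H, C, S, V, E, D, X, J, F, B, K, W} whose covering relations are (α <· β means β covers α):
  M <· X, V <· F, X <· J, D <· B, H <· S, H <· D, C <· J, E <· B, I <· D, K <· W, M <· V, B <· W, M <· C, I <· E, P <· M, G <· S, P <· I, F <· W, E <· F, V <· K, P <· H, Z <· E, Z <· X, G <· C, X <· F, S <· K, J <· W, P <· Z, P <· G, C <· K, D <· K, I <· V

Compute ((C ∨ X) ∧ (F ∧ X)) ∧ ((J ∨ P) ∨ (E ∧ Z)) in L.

C ∨ X = J
F ∧ X = X
J ∧ X = X
J ∨ P = J
E ∧ Z = Z
J ∨ Z = J
X ∧ J = X

X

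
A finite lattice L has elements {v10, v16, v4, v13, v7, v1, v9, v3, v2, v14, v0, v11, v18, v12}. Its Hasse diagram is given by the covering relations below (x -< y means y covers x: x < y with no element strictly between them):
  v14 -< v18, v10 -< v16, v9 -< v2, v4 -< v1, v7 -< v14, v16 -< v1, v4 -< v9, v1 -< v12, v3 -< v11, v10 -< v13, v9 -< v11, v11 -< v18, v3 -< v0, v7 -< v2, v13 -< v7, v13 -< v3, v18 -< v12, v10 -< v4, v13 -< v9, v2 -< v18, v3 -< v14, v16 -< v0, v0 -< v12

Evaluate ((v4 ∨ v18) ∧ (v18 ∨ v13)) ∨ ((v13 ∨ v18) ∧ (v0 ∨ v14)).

v4 ∨ v18 = v18
v18 ∨ v13 = v18
v18 ∧ v18 = v18
v13 ∨ v18 = v18
v0 ∨ v14 = v12
v18 ∧ v12 = v18
v18 ∨ v18 = v18

v18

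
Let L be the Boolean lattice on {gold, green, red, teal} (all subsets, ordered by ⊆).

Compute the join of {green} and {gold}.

{gold,green}

Common upper bounds of {{green}, {gold}}: {gold,green,red,teal}, {gold,green,red}, {gold,green,teal}, {gold,green}.
The least among these is {gold,green}.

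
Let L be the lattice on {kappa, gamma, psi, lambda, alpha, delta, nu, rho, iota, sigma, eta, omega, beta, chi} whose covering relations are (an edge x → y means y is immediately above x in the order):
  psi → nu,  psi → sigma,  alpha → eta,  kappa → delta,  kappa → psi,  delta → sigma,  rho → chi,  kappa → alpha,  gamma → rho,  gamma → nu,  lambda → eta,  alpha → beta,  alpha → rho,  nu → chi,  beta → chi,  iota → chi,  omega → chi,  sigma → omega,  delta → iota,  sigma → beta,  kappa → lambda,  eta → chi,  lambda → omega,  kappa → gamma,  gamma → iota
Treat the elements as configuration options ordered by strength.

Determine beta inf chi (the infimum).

Common lower bounds of {beta, chi}: alpha, beta, delta, kappa, psi, sigma.
The greatest among these is beta.

beta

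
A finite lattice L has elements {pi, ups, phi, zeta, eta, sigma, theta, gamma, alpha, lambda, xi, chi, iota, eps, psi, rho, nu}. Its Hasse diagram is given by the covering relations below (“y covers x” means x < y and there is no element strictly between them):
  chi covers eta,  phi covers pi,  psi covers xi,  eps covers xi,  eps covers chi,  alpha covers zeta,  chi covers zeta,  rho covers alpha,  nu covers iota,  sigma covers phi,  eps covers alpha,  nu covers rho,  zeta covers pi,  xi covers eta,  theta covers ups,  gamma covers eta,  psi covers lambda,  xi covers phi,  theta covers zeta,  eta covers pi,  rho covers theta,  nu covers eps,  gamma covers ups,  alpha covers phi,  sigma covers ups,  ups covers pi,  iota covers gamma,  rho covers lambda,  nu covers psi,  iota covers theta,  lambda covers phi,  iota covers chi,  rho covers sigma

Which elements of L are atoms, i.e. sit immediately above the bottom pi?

eta, phi, ups, zeta

The atoms are exactly the elements that cover pi: eta, phi, ups, zeta.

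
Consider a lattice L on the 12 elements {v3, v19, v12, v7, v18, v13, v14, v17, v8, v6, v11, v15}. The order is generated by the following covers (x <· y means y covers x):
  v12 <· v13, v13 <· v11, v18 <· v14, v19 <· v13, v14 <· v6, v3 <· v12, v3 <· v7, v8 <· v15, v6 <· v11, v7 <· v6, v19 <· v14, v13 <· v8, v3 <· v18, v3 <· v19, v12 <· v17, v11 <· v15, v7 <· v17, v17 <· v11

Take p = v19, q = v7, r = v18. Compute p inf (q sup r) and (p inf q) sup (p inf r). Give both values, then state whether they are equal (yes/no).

v19; v3; no

q sup r = v6, so p inf (q sup r) = v19 inf v6 = v19.
p inf q = v3 and p inf r = v3, so (p inf q) sup (p inf r) = v3 sup v3 = v3.
Equal: no.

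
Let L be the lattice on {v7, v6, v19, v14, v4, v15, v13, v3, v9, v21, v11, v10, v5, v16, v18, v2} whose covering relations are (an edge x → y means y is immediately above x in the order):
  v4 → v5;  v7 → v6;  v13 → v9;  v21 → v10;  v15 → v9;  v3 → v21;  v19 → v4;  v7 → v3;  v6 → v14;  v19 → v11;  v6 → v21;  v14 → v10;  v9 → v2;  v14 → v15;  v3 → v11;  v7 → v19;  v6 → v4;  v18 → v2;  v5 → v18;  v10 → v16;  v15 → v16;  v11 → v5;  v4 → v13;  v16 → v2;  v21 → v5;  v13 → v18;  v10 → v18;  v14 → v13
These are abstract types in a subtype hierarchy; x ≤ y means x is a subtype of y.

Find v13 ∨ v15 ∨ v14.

Common upper bounds of {v13, v15, v14}: v2, v9.
The least among these is v9.

v9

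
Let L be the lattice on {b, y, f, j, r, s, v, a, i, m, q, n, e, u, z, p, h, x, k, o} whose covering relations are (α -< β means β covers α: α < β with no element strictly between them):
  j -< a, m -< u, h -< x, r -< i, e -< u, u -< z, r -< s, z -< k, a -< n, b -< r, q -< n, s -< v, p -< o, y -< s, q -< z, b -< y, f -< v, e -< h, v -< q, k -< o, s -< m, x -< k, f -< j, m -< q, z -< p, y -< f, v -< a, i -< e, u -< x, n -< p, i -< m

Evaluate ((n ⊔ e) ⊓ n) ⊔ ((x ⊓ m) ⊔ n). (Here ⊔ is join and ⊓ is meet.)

n

n ∨ e = p
p ∧ n = n
x ∧ m = m
m ∨ n = n
n ∨ n = n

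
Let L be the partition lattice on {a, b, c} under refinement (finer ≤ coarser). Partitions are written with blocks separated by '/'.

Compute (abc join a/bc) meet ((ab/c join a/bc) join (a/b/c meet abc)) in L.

abc

abc ∨ a/bc = abc
ab/c ∨ a/bc = abc
a/b/c ∧ abc = a/b/c
abc ∨ a/b/c = abc
abc ∧ abc = abc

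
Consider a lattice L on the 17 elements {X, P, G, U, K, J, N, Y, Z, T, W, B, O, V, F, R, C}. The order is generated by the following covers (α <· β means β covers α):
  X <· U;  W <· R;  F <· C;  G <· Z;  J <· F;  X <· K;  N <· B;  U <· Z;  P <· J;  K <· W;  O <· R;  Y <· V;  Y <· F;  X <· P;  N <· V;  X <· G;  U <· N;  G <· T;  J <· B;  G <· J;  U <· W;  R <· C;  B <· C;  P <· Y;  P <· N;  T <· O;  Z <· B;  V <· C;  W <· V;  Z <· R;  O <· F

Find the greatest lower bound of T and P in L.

X

Common lower bounds of {T, P}: X.
The greatest among these is X.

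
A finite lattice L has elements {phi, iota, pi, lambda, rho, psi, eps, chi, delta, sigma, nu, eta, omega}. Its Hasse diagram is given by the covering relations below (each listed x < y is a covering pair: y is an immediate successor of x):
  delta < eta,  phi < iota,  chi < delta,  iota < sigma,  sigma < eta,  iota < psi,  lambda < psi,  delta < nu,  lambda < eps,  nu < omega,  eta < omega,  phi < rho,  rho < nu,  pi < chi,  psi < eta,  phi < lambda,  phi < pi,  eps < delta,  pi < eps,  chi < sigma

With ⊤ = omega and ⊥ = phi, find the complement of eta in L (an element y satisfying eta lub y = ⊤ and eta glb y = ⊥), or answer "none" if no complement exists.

Need y with eta ∨ y = omega and eta ∧ y = phi.
Checking each element gives: rho.

rho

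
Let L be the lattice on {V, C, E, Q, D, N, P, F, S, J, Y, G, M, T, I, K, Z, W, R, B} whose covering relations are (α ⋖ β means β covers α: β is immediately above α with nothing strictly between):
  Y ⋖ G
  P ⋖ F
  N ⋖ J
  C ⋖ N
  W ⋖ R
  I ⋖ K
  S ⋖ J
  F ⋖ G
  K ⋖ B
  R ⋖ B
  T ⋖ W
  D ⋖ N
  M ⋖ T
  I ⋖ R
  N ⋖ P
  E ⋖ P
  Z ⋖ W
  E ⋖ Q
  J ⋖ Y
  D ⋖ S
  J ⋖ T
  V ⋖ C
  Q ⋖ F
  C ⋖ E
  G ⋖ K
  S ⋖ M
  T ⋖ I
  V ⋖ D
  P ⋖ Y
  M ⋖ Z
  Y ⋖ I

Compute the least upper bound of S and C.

Common upper bounds of {S, C}: B, G, I, J, K, R, T, W, Y.
The least among these is J.

J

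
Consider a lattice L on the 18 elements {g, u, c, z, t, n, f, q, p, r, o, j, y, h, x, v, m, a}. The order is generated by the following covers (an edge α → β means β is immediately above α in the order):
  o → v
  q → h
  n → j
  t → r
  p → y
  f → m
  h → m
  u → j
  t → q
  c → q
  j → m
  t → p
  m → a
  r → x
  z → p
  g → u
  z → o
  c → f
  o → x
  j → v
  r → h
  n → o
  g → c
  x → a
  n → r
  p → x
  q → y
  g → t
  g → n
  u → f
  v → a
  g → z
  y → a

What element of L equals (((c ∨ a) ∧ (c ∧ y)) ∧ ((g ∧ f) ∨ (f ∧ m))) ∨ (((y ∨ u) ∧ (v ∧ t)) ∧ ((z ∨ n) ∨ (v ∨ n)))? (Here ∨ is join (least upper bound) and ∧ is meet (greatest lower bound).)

c

c ∨ a = a
c ∧ y = c
a ∧ c = c
g ∧ f = g
f ∧ m = f
g ∨ f = f
c ∧ f = c
y ∨ u = a
v ∧ t = g
a ∧ g = g
z ∨ n = o
v ∨ n = v
o ∨ v = v
g ∧ v = g
c ∨ g = c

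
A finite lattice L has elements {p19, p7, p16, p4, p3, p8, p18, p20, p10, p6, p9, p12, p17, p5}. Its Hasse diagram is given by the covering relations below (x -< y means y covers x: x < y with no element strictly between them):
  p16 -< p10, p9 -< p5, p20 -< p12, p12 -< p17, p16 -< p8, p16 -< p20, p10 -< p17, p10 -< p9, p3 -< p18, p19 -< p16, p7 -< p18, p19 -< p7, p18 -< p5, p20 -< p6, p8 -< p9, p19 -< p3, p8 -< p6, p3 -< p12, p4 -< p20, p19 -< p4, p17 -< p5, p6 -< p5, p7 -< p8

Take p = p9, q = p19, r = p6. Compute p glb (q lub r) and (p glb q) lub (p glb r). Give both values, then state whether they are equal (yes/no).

p8; p8; yes

q lub r = p6, so p glb (q lub r) = p9 glb p6 = p8.
p glb q = p19 and p glb r = p8, so (p glb q) lub (p glb r) = p19 lub p8 = p8.
Equal: yes.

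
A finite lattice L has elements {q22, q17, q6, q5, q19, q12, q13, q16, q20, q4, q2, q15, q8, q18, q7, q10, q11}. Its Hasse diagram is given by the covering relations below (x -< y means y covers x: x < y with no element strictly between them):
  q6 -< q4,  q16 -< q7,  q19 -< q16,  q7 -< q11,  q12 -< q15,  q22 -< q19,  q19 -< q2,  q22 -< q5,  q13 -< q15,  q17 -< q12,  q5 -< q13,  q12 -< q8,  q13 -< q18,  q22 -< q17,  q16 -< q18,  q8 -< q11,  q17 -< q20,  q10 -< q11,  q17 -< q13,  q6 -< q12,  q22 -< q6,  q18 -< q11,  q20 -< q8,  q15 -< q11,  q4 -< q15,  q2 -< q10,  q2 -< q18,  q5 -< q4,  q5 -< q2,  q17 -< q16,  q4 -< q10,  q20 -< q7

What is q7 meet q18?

Common lower bounds of {q7, q18}: q16, q17, q19, q22.
The greatest among these is q16.

q16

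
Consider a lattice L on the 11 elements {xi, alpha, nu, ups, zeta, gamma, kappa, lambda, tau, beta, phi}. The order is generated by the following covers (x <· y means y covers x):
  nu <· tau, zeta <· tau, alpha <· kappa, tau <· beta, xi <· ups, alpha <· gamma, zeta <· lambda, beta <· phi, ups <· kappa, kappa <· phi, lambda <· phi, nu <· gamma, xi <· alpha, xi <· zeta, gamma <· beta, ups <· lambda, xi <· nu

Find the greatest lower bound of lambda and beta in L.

Common lower bounds of {lambda, beta}: xi, zeta.
The greatest among these is zeta.

zeta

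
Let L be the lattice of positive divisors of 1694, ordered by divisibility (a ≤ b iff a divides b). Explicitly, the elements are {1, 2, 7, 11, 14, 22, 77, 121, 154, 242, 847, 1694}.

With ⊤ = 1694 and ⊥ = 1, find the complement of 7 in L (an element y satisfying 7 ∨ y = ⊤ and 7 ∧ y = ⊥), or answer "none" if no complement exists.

Need y with 7 ∨ y = 1694 and 7 ∧ y = 1.
Checking each element gives: 242.

242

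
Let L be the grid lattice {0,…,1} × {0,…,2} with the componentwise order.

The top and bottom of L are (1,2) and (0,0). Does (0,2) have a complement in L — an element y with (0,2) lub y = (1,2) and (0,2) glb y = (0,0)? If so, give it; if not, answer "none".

Need y with (0,2) ∨ y = (1,2) and (0,2) ∧ y = (0,0).
Checking each element gives: (1,0).

(1,0)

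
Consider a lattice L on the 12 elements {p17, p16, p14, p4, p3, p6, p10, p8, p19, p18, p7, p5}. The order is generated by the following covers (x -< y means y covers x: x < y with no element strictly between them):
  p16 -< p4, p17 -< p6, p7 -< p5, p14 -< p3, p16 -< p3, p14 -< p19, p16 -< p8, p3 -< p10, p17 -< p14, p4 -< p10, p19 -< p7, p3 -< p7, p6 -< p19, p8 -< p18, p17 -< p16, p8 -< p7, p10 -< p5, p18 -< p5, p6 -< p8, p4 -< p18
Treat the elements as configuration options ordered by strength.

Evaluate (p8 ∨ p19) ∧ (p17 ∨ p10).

p8 ∨ p19 = p7
p17 ∨ p10 = p10
p7 ∧ p10 = p3

p3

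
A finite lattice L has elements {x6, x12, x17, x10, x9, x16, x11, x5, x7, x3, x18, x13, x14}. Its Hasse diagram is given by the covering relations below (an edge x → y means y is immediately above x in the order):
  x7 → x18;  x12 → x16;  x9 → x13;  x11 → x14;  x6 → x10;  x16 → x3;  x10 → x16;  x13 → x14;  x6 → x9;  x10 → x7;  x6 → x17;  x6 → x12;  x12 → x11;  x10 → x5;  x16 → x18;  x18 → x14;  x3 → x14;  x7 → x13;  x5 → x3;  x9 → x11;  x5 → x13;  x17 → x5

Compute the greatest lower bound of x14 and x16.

x16

Common lower bounds of {x14, x16}: x10, x12, x16, x6.
The greatest among these is x16.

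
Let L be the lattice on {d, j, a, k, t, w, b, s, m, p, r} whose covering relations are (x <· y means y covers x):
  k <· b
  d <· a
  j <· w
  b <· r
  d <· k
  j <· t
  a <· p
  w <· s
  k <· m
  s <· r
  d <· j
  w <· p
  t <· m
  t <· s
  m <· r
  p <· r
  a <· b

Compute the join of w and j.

w

Common upper bounds of {w, j}: p, r, s, w.
The least among these is w.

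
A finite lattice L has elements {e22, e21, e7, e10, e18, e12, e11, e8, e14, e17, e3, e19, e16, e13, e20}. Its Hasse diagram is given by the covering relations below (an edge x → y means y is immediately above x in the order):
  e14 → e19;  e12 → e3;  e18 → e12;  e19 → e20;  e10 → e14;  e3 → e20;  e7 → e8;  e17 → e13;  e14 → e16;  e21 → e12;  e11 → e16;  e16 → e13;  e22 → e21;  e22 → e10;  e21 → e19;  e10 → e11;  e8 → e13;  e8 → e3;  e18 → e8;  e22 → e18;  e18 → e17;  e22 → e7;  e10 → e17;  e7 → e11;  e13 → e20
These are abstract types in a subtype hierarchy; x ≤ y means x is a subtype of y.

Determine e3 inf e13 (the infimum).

Common lower bounds of {e3, e13}: e18, e22, e7, e8.
The greatest among these is e8.

e8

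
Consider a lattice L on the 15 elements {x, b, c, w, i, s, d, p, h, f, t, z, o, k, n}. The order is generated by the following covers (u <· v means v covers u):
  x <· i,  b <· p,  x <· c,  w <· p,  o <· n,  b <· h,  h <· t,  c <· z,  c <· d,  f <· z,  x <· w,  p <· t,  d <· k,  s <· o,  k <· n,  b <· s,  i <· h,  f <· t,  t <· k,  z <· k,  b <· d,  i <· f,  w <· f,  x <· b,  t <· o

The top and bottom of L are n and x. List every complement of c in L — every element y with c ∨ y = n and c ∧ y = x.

o, s

Need y with c ∨ y = n and c ∧ y = x.
Checking each element gives: o, s.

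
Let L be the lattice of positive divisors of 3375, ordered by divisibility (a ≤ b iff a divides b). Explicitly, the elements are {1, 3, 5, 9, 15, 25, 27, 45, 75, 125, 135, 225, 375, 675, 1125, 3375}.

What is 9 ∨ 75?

In the divisibility order, the join is the least common multiple: lcm(9, 75) = 225.

225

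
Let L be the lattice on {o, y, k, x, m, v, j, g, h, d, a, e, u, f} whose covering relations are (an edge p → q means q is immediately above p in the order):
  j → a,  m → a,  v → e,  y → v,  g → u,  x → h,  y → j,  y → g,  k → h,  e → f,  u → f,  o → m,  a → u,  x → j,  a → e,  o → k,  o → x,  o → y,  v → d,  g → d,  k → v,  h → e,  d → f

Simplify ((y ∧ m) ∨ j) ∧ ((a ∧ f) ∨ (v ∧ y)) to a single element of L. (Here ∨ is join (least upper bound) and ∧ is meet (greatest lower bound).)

y ∧ m = o
o ∨ j = j
a ∧ f = a
v ∧ y = y
a ∨ y = a
j ∧ a = j

j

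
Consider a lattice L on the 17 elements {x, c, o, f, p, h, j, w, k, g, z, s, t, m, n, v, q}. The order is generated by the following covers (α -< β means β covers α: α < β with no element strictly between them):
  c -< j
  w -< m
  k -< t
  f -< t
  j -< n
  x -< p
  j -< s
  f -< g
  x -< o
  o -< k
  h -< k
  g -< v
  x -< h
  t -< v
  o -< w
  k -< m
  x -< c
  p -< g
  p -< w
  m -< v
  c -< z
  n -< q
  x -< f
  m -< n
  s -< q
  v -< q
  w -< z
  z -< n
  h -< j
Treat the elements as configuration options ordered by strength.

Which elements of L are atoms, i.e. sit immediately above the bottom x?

c, f, h, o, p

The atoms are exactly the elements that cover x: c, f, h, o, p.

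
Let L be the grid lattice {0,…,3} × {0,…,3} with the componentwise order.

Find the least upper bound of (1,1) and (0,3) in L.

(1,3)

In a product of chains, the join is componentwise max, giving (1,3).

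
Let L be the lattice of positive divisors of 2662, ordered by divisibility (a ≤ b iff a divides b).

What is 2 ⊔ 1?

Common upper bounds of {2, 1}: 2, 22, 242, 2662.
The least among these is 2.

2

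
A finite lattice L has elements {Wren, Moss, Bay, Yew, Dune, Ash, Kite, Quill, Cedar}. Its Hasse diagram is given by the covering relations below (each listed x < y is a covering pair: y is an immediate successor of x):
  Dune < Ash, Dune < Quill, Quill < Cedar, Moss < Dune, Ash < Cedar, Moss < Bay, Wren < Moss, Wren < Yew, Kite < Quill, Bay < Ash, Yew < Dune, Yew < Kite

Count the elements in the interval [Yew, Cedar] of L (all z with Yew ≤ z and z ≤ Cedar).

The interval [Yew, Cedar] = {Ash, Cedar, Dune, Kite, Quill, Yew}, which has 6 elements.

6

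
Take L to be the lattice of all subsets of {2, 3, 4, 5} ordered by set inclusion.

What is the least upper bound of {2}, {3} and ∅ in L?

{2,3}

Under ⊆, join is union: {2} ∪ {3} ∪ ∅ = {2,3}.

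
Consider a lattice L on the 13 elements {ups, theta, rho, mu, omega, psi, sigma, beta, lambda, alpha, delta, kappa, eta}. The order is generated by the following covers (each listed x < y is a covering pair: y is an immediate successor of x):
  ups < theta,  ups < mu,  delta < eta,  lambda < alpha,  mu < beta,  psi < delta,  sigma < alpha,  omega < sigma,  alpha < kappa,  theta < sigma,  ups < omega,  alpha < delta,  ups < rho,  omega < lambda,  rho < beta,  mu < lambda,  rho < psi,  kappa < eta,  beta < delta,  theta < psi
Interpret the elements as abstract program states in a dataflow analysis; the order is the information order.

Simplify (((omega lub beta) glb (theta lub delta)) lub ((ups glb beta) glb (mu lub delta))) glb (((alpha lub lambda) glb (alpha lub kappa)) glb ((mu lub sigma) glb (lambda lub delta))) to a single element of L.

omega ∨ beta = delta
theta ∨ delta = delta
delta ∧ delta = delta
ups ∧ beta = ups
mu ∨ delta = delta
ups ∧ delta = ups
delta ∨ ups = delta
alpha ∨ lambda = alpha
alpha ∨ kappa = kappa
alpha ∧ kappa = alpha
mu ∨ sigma = alpha
lambda ∨ delta = delta
alpha ∧ delta = alpha
alpha ∧ alpha = alpha
delta ∧ alpha = alpha

alpha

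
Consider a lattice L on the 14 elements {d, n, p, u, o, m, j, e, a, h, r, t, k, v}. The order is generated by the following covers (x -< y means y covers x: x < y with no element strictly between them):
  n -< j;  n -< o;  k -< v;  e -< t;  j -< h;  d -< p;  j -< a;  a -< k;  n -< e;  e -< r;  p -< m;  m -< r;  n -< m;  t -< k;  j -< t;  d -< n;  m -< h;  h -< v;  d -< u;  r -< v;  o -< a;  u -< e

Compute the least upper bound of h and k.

Common upper bounds of {h, k}: v.
The least among these is v.

v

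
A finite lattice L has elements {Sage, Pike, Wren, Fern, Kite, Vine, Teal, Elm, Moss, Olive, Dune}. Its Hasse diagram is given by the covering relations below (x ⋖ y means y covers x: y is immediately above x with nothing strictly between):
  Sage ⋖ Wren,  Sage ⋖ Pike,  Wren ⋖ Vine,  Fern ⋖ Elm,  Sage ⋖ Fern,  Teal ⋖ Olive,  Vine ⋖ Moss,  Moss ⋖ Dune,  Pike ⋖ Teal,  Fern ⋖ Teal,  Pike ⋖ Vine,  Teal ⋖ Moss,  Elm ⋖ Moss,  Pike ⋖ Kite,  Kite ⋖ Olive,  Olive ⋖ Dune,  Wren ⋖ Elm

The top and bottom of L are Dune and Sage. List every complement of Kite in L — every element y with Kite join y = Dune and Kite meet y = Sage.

Elm, Wren

Need y with Kite ∨ y = Dune and Kite ∧ y = Sage.
Checking each element gives: Elm, Wren.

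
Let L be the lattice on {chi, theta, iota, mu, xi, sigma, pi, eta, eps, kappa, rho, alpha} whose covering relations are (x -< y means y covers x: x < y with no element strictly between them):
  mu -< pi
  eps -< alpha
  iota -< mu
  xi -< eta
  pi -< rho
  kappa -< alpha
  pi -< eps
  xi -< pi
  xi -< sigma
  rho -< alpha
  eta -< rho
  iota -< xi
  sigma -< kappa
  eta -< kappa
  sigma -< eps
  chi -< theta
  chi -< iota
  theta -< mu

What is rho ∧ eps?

pi

Common lower bounds of {rho, eps}: chi, iota, mu, pi, theta, xi.
The greatest among these is pi.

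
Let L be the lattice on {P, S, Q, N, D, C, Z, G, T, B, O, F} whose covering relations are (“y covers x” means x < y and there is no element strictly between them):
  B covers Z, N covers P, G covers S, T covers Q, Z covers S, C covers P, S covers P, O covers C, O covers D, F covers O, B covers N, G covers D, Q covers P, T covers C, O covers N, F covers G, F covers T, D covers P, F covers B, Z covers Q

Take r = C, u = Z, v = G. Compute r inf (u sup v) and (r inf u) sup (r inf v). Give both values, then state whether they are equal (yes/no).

u sup v = F, so r inf (u sup v) = C inf F = C.
r inf u = P and r inf v = P, so (r inf u) sup (r inf v) = P sup P = P.
Equal: no.

C; P; no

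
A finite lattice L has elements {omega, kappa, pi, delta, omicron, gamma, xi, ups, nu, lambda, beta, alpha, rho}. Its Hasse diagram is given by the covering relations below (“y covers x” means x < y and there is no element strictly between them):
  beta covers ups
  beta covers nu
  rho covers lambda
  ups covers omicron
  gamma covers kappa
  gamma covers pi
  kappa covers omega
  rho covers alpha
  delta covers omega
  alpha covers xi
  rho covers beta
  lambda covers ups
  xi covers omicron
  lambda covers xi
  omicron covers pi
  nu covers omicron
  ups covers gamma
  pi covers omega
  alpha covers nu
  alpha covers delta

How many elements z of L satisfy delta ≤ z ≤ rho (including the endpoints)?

3

The interval [delta, rho] = {alpha, delta, rho}, which has 3 elements.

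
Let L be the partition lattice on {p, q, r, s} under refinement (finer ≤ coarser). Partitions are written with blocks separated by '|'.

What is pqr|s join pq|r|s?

pqr|s

Common upper bounds of {pqr|s, pq|r|s}: pqrs, pqr|s.
The least among these is pqr|s.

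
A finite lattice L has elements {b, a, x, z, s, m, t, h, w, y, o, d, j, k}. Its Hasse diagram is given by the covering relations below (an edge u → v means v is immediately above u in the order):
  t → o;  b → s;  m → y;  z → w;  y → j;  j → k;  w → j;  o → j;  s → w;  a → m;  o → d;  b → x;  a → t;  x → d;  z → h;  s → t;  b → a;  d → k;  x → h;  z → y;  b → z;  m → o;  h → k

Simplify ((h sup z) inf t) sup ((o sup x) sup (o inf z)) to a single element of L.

h ∨ z = h
h ∧ t = b
o ∨ x = d
o ∧ z = b
d ∨ b = d
b ∨ d = d

d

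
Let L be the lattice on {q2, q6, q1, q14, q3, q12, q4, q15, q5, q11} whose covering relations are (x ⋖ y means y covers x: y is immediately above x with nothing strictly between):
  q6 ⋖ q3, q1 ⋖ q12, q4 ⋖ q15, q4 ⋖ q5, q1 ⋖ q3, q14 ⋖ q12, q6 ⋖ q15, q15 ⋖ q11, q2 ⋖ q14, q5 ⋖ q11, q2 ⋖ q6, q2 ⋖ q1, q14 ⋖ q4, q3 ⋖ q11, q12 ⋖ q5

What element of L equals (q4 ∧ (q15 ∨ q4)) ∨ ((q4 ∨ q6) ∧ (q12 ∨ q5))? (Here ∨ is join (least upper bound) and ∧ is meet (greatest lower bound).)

q4

q15 ∨ q4 = q15
q4 ∧ q15 = q4
q4 ∨ q6 = q15
q12 ∨ q5 = q5
q15 ∧ q5 = q4
q4 ∨ q4 = q4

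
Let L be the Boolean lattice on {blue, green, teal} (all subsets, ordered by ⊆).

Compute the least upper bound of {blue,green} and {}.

Common upper bounds of {{blue,green}, {}}: {blue,green,teal}, {blue,green}.
The least among these is {blue,green}.

{blue,green}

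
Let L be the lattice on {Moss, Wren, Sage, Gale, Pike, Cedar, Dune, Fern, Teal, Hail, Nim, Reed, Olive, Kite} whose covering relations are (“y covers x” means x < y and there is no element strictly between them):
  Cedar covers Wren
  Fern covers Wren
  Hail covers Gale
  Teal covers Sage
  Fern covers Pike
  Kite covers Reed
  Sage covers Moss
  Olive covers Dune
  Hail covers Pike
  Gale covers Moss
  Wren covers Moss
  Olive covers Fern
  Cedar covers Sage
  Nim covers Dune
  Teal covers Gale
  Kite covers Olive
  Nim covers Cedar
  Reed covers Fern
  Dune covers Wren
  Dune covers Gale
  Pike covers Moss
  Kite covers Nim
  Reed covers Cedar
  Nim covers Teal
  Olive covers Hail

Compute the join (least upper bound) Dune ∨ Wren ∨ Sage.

Common upper bounds of {Dune, Wren, Sage}: Kite, Nim.
The least among these is Nim.

Nim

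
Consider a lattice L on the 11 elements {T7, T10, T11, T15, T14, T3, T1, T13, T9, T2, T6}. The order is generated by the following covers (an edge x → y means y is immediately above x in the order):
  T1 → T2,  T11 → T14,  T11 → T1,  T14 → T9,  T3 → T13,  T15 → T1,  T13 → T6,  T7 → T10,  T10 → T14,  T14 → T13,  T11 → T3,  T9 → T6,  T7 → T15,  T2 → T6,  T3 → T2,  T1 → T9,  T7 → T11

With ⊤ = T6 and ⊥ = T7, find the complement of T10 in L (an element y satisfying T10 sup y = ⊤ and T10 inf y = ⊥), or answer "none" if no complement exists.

T2

Need y with T10 ∨ y = T6 and T10 ∧ y = T7.
Checking each element gives: T2.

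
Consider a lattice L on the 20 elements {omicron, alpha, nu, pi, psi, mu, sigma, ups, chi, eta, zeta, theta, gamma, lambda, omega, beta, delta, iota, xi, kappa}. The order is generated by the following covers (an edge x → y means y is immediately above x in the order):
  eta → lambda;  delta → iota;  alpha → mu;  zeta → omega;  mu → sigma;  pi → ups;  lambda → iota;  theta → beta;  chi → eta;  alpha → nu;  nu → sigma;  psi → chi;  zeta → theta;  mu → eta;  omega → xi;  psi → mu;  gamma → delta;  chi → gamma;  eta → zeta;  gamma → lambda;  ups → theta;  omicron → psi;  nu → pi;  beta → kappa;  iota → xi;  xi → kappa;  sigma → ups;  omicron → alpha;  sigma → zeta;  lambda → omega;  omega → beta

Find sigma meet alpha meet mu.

alpha

Common lower bounds of {sigma, alpha, mu}: alpha, omicron.
The greatest among these is alpha.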